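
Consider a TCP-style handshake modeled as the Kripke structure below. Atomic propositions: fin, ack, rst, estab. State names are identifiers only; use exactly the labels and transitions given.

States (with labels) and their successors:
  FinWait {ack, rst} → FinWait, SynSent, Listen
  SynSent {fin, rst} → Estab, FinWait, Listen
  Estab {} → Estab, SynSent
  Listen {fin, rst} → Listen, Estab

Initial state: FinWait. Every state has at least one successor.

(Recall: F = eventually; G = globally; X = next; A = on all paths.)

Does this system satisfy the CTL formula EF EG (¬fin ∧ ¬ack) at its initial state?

States satisfying EG (¬fin ∧ ¬ack): {Estab}.
States satisfying EF EG (¬fin ∧ ¬ack): {FinWait, SynSent, Estab, Listen}.
Some path from FinWait reaches a state where EG (¬fin ∧ ¬ack) holds.
FinWait ∈ Sat(EF EG (¬fin ∧ ¬ack)).

Yes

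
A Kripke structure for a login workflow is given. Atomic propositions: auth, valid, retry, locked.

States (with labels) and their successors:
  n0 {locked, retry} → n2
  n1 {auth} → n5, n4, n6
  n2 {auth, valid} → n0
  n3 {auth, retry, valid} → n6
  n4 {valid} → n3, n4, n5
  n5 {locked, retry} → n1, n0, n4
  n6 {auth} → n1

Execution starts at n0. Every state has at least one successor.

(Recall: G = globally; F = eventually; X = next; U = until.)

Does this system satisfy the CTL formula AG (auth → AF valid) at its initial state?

Satisfied

States satisfying auth → AF valid: {n0, n2, n3, n4, n5}.
States satisfying AG (auth → AF valid): {n0, n2}.
Every state reachable from n0 satisfies auth → AF valid.
n0 ∈ Sat(AG (auth → AF valid)).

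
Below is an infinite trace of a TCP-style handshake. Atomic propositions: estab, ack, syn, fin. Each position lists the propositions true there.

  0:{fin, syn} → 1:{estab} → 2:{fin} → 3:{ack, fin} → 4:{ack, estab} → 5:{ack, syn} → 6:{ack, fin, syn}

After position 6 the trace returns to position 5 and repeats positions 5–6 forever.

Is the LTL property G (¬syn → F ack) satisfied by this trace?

¬syn → F ack holds at every position 0..6, and those are all positions ever visited, so G (¬syn → F ack) holds.
Positions where ¬syn holds: 1, 2, 3, 4.
Check F ack at each: 1→ok, 2→ok, 3→ok, 4→ok.

Satisfied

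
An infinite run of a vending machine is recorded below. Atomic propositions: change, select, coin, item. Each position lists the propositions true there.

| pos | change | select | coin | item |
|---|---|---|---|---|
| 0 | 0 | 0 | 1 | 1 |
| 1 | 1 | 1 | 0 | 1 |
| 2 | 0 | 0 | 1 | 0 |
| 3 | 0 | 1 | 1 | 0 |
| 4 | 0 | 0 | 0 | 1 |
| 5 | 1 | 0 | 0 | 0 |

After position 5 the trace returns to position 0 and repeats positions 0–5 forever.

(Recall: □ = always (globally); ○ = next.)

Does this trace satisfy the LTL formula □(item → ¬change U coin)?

item → ¬change U coin must hold at every position from 0 onward. It fails at position 1, so □(item → ¬change U coin) is false.
Positions where item holds: 0, 1, 4.
Check ¬change U coin at each: 0→ok, 1→fails, 4→fails.

No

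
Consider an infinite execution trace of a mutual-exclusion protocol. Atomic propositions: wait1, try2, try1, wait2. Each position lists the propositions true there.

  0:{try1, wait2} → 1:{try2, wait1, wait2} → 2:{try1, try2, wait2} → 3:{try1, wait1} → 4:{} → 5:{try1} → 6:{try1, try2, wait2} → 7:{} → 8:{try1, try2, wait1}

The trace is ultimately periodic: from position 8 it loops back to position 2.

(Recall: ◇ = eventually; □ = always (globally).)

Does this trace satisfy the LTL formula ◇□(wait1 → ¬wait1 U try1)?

□(wait1 → ¬wait1 U try1) holds at position 2, which is reachable from 0, so ◇□(wait1 → ¬wait1 U try1) holds.

Satisfied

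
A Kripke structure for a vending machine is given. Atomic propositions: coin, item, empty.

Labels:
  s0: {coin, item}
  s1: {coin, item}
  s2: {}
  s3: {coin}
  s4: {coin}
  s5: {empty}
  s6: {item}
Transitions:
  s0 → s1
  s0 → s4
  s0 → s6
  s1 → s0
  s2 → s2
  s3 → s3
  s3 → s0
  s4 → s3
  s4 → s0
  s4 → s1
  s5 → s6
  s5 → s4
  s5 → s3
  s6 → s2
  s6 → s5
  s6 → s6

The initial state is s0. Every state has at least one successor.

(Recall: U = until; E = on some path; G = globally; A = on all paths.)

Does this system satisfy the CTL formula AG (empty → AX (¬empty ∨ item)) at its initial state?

States satisfying empty → AX (¬empty ∨ item): {s0, s1, s2, s3, s4, s5, s6}.
States satisfying AG (empty → AX (¬empty ∨ item)): {s0, s1, s2, s3, s4, s5, s6}.
Every state reachable from s0 satisfies empty → AX (¬empty ∨ item).
s0 ∈ Sat(AG (empty → AX (¬empty ∨ item))).

Satisfied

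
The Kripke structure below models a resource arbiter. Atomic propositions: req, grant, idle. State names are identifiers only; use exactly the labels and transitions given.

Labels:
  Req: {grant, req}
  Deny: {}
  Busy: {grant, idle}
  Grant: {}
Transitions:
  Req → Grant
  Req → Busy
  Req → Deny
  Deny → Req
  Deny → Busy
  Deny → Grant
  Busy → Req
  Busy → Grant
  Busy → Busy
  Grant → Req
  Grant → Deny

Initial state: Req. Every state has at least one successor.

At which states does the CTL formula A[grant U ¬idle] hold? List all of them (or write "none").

{Req, Deny, Grant}

States satisfying grant: {Req, Busy}.
States satisfying ¬idle: {Req, Deny, Grant}.
States satisfying A[grant U ¬idle]: {Req, Deny, Grant}.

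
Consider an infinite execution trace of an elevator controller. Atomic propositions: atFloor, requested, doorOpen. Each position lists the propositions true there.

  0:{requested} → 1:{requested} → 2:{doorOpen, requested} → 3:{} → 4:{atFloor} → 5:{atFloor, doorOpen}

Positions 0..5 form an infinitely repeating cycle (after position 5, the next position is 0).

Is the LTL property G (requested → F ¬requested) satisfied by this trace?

requested → F ¬requested holds at every position 0..5, and those are all positions ever visited, so G (requested → F ¬requested) holds.
Positions where requested holds: 0, 1, 2.
Check F ¬requested at each: 0→ok, 1→ok, 2→ok.

Yes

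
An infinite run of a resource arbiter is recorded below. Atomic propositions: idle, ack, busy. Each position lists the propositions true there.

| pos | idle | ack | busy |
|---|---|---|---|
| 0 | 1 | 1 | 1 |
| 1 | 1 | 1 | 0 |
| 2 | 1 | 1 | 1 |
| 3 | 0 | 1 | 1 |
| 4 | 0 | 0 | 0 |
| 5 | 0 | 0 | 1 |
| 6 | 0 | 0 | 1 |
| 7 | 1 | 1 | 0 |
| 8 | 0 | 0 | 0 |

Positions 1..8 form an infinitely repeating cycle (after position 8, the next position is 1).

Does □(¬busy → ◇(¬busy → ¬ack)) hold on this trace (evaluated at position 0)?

Yes

¬busy → ◇(¬busy → ¬ack) holds at every position 0..8, and those are all positions ever visited, so □(¬busy → ◇(¬busy → ¬ack)) holds.
Positions where ¬busy holds: 1, 4, 7, 8.
Check ◇(¬busy → ¬ack) at each: 1→ok, 4→ok, 7→ok, 8→ok.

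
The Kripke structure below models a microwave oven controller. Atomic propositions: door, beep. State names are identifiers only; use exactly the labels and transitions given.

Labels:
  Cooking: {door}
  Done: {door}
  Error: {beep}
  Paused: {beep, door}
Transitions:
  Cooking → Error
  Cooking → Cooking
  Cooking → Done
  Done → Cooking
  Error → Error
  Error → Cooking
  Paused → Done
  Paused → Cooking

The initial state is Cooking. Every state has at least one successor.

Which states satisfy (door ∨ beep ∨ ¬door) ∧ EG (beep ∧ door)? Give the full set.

States satisfying ¬door: {Error}.
States satisfying beep ∨ ¬door: {Error, Paused}.
States satisfying door ∨ beep ∨ ¬door: {Cooking, Done, Error, Paused}.
States satisfying beep ∧ door: {Paused}.
States satisfying EG (beep ∧ door): ∅.
States satisfying (door ∨ beep ∨ ¬door) ∧ EG (beep ∧ door): ∅.

none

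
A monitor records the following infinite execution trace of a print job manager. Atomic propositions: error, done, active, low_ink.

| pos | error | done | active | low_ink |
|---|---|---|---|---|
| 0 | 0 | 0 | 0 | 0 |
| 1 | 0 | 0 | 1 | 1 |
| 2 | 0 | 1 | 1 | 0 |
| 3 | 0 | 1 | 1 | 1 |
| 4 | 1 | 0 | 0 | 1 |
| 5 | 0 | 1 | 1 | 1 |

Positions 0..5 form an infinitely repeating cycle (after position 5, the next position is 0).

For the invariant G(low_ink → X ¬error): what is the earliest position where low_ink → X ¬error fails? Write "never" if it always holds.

3

Check low_ink → X ¬error at each position in order: 0 ✓, 1 ✓, 2 ✓.
At position 3 the labels are {active, done, low_ink} and the next position 4 has {error, low_ink}, so low_ink → X ¬error is false there. This is the first violation.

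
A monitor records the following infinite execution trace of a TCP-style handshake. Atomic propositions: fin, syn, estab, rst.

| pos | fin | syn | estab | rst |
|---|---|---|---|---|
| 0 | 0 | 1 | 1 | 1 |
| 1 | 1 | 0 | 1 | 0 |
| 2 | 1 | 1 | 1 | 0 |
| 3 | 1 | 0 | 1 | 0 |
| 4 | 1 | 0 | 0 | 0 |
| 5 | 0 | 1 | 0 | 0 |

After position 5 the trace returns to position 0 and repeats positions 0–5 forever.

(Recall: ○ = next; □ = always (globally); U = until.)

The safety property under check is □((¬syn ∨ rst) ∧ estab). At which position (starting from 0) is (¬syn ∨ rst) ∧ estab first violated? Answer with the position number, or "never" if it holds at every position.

2

Check (¬syn ∨ rst) ∧ estab at each position in order: 0 ✓, 1 ✓.
At position 2 the labels are {estab, fin, syn}, so (¬syn ∨ rst) ∧ estab is false there. This is the first violation.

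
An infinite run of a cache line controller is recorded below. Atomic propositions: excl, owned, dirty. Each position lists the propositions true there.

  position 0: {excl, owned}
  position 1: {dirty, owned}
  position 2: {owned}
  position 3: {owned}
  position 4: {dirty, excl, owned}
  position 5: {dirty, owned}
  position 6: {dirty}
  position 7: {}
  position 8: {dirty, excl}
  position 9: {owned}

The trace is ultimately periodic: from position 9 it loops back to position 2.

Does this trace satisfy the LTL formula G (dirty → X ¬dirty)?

dirty → X ¬dirty must hold at every position from 0 onward. It fails at position 4, so G (dirty → X ¬dirty) is false.
Positions where dirty holds: 1, 4, 5, 6, 8.
Check X ¬dirty at each: 1→ok, 4→fails, 5→fails, 6→ok, 8→ok.

No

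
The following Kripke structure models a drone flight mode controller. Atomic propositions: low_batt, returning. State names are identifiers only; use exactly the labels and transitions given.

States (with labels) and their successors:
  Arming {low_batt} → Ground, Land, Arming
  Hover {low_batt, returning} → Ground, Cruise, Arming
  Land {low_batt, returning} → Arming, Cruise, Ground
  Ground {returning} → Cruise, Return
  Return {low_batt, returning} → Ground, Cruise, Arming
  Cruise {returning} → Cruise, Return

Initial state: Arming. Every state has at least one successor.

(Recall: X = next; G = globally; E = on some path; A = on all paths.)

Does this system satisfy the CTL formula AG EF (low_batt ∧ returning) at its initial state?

Holds

States satisfying EF (low_batt ∧ returning): {Arming, Hover, Land, Ground, Return, Cruise}.
States satisfying AG EF (low_batt ∧ returning): {Arming, Hover, Land, Ground, Return, Cruise}.
Every state reachable from Arming satisfies EF (low_batt ∧ returning).
Arming ∈ Sat(AG EF (low_batt ∧ returning)).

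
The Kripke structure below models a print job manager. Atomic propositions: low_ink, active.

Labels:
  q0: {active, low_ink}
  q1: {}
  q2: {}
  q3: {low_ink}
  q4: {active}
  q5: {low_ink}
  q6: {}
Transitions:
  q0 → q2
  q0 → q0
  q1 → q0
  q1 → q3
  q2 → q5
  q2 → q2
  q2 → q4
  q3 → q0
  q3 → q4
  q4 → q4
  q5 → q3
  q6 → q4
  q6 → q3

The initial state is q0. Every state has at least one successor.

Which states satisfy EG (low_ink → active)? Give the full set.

States satisfying low_ink → active: {q0, q1, q2, q4, q6}.
States satisfying EG (low_ink → active): {q0, q1, q2, q4, q6}.

{q0, q1, q2, q4, q6}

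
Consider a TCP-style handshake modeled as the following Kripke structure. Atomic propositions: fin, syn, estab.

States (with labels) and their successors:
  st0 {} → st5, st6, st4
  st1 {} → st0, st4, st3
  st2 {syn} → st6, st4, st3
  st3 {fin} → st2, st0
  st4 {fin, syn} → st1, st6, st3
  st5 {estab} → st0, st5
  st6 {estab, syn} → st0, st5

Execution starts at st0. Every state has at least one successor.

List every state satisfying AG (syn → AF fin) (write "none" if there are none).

States satisfying syn → AF fin: {st0, st1, st3, st4, st5}.
States satisfying AG (syn → AF fin): ∅.

none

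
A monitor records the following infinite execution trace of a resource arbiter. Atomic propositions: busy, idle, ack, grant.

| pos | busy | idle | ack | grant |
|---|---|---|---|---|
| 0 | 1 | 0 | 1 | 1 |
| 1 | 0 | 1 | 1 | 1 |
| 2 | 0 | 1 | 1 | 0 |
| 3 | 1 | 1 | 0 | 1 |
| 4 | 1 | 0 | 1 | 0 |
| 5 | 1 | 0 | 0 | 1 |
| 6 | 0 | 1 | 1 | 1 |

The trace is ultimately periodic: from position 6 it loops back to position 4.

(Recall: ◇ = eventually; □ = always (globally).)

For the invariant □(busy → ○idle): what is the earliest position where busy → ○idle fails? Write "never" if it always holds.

3

Check busy → ○idle at each position in order: 0 ✓, 1 ✓, 2 ✓.
At position 3 the labels are {busy, grant, idle} and the next position 4 has {ack, busy}, so busy → ○idle is false there. This is the first violation.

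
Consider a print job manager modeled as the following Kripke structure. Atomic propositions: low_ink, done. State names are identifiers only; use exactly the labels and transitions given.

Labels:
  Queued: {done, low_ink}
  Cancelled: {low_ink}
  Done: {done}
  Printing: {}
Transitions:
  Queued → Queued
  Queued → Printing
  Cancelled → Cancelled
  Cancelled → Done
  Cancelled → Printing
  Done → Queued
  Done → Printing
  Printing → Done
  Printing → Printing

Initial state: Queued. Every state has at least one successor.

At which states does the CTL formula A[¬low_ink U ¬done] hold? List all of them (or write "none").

States satisfying ¬low_ink: {Done, Printing}.
States satisfying ¬done: {Cancelled, Printing}.
States satisfying A[¬low_ink U ¬done]: {Cancelled, Printing}.

{Cancelled, Printing}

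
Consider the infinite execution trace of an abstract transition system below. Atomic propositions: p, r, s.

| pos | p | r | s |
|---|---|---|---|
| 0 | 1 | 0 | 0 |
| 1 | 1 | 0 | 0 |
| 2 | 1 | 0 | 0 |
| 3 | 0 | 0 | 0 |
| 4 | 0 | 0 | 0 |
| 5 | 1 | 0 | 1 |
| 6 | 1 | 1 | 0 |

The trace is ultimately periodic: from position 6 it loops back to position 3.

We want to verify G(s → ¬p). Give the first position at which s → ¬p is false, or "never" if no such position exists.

Check s → ¬p at each position in order: 0 ✓, 1 ✓, 2 ✓, 3 ✓, 4 ✓.
At position 5 the labels are {p, s}, so s → ¬p is false there. This is the first violation.

5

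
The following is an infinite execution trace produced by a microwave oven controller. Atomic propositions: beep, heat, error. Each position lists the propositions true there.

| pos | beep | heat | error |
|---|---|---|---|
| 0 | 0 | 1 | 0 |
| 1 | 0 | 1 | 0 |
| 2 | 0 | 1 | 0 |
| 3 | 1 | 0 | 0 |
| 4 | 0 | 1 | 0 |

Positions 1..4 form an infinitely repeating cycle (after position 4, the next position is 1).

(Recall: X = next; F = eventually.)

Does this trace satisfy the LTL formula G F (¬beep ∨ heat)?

Yes

F (¬beep ∨ heat) holds at every position 0..4, and those are all positions ever visited, so G F (¬beep ∨ heat) holds.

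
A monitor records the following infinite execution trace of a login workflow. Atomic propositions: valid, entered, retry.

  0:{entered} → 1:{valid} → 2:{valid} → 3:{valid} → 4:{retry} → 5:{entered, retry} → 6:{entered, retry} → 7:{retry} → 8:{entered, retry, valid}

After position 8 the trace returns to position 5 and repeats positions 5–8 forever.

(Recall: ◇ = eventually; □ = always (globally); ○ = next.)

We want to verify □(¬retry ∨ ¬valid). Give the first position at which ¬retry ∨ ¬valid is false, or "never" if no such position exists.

8

Check ¬retry ∨ ¬valid at each position in order: 0 ✓, 1 ✓, 2 ✓, 3 ✓, 4 ✓, 5 ✓, 6 ✓, 7 ✓.
At position 8 the labels are {entered, retry, valid}, so ¬retry ∨ ¬valid is false there. This is the first violation.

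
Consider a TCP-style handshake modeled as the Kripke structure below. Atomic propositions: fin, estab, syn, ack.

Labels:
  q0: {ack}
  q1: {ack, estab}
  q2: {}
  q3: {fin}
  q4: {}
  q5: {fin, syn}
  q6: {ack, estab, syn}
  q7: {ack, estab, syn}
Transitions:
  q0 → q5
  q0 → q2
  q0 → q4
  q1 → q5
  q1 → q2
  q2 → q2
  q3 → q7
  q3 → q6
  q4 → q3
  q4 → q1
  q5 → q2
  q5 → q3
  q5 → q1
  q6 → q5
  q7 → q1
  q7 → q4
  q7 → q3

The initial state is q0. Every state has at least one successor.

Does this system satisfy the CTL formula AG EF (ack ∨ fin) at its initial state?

States satisfying EF (ack ∨ fin): {q0, q1, q3, q4, q5, q6, q7}.
States satisfying AG EF (ack ∨ fin): ∅.
q2 is reachable from q0 and violates EF (ack ∨ fin), so AG fails at q0.
q0 ∉ Sat(AG EF (ack ∨ fin)).

Violated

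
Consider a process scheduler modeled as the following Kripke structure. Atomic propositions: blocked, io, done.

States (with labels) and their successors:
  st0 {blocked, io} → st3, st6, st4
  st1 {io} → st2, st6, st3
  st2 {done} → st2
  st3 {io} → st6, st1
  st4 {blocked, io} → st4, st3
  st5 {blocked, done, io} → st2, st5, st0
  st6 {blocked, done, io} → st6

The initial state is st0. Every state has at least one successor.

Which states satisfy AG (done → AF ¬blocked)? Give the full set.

{st2}

States satisfying done → AF ¬blocked: {st0, st1, st2, st3, st4}.
States satisfying AG (done → AF ¬blocked): {st2}.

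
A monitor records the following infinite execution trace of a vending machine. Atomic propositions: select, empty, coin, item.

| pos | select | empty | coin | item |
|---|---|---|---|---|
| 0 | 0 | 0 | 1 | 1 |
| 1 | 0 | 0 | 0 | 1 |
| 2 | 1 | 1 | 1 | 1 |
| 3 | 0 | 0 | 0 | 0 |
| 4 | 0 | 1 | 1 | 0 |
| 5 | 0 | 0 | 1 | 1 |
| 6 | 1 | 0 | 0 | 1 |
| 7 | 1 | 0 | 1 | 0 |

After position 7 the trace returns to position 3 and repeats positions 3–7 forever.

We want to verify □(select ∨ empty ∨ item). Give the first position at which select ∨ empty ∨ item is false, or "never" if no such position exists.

3

Check select ∨ empty ∨ item at each position in order: 0 ✓, 1 ✓, 2 ✓.
At position 3 the labels are {}, so select ∨ empty ∨ item is false there. This is the first violation.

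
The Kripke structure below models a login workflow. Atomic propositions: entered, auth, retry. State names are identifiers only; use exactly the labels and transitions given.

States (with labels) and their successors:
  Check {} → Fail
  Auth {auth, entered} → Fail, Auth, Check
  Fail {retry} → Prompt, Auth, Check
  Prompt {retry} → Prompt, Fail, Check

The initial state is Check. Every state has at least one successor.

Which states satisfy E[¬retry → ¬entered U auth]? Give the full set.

{Check, Auth, Fail, Prompt}

States satisfying ¬retry → ¬entered: {Check, Fail, Prompt}.
States satisfying auth: {Auth}.
States satisfying E[¬retry → ¬entered U auth]: {Check, Auth, Fail, Prompt}.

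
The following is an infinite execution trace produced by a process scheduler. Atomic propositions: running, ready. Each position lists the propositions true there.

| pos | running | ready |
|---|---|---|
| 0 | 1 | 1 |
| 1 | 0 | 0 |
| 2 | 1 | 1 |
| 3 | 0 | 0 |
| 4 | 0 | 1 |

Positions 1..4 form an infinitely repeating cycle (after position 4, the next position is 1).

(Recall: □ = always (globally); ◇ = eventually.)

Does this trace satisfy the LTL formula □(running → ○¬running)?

Satisfied

running → ○¬running holds at every position 0..4, and those are all positions ever visited, so □(running → ○¬running) holds.
Positions where running holds: 0, 2.
Check ○¬running at each: 0→ok, 2→ok.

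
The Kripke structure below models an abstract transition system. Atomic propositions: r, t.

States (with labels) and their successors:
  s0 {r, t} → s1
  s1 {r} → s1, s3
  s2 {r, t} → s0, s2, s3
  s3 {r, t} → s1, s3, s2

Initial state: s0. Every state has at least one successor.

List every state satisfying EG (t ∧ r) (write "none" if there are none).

{s2, s3}

States satisfying t ∧ r: {s0, s2, s3}.
States satisfying EG (t ∧ r): {s2, s3}.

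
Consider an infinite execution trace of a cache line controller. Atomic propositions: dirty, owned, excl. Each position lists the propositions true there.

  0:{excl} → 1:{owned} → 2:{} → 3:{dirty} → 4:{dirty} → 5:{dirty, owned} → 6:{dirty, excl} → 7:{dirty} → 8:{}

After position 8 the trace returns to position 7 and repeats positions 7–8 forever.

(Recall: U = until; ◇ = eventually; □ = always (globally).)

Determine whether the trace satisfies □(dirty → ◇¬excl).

dirty → ◇¬excl holds at every position 0..8, and those are all positions ever visited, so □(dirty → ◇¬excl) holds.
Positions where dirty holds: 3, 4, 5, 6, 7.
Check ◇¬excl at each: 3→ok, 4→ok, 5→ok, 6→ok, 7→ok.

Holds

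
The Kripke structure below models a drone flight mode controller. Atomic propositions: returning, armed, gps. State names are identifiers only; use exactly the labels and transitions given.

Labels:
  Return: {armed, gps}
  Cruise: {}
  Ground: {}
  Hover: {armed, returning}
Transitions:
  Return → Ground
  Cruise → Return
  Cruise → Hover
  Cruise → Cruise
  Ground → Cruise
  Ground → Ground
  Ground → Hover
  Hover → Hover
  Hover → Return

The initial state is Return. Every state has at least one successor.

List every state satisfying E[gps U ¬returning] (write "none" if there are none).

{Return, Cruise, Ground}

States satisfying gps: {Return}.
States satisfying ¬returning: {Return, Cruise, Ground}.
States satisfying E[gps U ¬returning]: {Return, Cruise, Ground}.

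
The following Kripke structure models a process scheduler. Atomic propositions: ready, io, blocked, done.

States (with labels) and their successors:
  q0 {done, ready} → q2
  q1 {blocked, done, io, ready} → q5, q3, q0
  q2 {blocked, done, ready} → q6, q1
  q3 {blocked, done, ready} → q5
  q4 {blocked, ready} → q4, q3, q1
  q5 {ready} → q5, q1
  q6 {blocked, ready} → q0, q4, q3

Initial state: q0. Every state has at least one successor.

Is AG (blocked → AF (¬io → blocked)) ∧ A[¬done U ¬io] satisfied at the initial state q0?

States satisfying blocked → AF (¬io → blocked): {q0, q1, q2, q3, q4, q5, q6}.
States satisfying AG (blocked → AF (¬io → blocked)): {q0, q1, q2, q3, q4, q5, q6}.
States satisfying ¬done: {q4, q5, q6}.
States satisfying ¬io: {q0, q2, q3, q4, q5, q6}.
States satisfying A[¬done U ¬io]: {q0, q2, q3, q4, q5, q6}.
States satisfying AG (blocked → AF (¬io → blocked)) ∧ A[¬done U ¬io]: {q0, q2, q3, q4, q5, q6}.
q0 ∈ Sat(AG (blocked → AF (¬io → blocked)) ∧ A[¬done U ¬io]).

Yes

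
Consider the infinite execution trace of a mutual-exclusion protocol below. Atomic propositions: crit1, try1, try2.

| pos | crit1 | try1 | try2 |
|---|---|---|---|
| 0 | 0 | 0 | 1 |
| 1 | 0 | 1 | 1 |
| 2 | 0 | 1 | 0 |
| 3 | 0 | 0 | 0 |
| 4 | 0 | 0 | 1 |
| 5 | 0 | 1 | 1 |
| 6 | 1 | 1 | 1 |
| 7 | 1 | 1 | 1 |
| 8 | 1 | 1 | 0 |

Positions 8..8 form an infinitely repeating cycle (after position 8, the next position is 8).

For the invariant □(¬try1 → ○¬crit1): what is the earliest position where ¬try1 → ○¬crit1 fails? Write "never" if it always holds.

¬try1 → ○¬crit1 holds at every position 0..8, and those are all the positions the trace ever visits, so the invariant □(¬try1 → ○¬crit1) is never violated.

never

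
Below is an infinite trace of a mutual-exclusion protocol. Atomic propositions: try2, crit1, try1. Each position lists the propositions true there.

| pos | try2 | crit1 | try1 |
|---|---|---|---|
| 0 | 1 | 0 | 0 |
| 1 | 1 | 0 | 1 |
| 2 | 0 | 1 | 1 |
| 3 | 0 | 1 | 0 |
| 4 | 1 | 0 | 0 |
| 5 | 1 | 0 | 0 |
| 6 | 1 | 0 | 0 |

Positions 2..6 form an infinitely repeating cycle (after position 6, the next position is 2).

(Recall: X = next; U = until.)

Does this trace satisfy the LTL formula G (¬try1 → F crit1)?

¬try1 → F crit1 holds at every position 0..6, and those are all positions ever visited, so G (¬try1 → F crit1) holds.
Positions where ¬try1 holds: 0, 3, 4, 5, 6.
Check F crit1 at each: 0→ok, 3→ok, 4→ok, 5→ok, 6→ok.

Holds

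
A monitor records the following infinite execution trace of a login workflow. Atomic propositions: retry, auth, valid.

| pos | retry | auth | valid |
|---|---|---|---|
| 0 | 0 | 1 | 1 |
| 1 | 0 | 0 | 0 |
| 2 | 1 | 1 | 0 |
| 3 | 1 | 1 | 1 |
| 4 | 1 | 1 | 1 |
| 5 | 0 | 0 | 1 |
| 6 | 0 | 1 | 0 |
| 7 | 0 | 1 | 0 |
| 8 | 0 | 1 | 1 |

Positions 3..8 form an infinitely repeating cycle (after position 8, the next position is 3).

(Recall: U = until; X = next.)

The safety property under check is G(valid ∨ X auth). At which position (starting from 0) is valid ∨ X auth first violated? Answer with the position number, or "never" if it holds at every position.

valid ∨ X auth holds at every position 0..8, and those are all the positions the trace ever visits, so the invariant G(valid ∨ X auth) is never violated.

never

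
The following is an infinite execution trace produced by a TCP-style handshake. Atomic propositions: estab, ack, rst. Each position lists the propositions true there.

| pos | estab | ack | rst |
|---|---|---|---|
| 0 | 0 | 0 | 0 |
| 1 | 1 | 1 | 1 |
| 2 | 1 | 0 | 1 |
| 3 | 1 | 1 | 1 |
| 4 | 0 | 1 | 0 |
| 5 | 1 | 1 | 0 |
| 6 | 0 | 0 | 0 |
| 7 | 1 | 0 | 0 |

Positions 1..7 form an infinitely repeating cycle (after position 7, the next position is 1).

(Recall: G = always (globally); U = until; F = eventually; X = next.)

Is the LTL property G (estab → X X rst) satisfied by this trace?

No

estab → X X rst must hold at every position from 0 onward. It fails at position 2, so G (estab → X X rst) is false.
Positions where estab holds: 1, 2, 3, 5, 7.
Check X X rst at each: 1→ok, 2→fails, 3→fails, 5→fails, 7→ok.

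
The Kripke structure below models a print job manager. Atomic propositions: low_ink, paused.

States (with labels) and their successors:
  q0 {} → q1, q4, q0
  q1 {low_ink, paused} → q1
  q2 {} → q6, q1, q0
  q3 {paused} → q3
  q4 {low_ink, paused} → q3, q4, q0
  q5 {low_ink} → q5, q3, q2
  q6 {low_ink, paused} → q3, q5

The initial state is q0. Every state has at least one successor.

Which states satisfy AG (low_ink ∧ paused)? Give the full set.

{q1}

States satisfying low_ink ∧ paused: {q1, q4, q6}.
States satisfying AG (low_ink ∧ paused): {q1}.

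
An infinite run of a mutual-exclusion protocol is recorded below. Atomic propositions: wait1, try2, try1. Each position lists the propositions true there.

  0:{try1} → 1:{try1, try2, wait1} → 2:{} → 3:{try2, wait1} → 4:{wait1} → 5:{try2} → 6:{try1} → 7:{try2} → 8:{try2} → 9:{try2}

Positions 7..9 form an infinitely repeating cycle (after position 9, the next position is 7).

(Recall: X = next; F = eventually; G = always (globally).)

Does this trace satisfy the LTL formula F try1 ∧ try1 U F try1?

Holds

try1 holds at position 0, which is reachable from 0, so F try1 holds.
Walking from position 0: F try1 first holds at position 0, and try1 holds at every earlier position along the way, so try1 U F try1 holds.
At position 0: F try1 is true; try1 U F try1 is true; so F try1 ∧ try1 U F try1 is true.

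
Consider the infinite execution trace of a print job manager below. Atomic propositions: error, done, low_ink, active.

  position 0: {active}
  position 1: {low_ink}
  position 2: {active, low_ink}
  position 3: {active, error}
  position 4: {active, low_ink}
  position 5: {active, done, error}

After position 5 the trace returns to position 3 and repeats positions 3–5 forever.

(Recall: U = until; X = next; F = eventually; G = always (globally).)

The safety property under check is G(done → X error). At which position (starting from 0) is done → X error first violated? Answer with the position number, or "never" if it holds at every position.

done → X error holds at every position 0..5, and those are all the positions the trace ever visits, so the invariant G(done → X error) is never violated.

never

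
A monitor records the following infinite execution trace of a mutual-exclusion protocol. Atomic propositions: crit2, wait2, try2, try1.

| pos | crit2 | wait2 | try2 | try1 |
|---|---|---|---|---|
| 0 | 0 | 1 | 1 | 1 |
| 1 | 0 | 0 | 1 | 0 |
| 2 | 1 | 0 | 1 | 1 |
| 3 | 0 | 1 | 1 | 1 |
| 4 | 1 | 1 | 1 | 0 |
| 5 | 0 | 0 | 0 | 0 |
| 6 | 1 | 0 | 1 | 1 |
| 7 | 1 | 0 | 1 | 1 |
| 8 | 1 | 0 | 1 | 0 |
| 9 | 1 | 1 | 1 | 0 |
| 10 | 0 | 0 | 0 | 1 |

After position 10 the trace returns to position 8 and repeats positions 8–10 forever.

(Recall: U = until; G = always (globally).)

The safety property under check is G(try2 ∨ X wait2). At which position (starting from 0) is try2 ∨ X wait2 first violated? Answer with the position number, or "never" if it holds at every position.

Check try2 ∨ X wait2 at each position in order: 0 ✓, 1 ✓, 2 ✓, 3 ✓, 4 ✓.
At position 5 the labels are {} and the next position 6 has {crit2, try1, try2}, so try2 ∨ X wait2 is false there. This is the first violation.

5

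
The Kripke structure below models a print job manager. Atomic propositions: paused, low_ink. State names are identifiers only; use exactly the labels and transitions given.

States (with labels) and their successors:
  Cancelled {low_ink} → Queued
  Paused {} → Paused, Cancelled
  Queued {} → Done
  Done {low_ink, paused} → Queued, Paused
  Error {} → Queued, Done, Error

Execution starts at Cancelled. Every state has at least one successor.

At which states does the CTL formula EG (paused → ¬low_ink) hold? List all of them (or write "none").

States satisfying paused → ¬low_ink: {Cancelled, Paused, Queued, Error}.
States satisfying EG (paused → ¬low_ink): {Paused, Error}.

{Paused, Error}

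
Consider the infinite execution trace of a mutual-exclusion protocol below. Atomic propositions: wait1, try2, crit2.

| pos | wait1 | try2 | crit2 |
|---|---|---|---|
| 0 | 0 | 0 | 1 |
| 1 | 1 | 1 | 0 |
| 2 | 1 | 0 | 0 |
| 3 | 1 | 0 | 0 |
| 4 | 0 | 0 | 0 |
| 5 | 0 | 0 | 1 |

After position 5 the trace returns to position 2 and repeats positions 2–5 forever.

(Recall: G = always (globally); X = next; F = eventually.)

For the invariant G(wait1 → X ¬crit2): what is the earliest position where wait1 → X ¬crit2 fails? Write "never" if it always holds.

never

wait1 → X ¬crit2 holds at every position 0..5, and those are all the positions the trace ever visits, so the invariant G(wait1 → X ¬crit2) is never violated.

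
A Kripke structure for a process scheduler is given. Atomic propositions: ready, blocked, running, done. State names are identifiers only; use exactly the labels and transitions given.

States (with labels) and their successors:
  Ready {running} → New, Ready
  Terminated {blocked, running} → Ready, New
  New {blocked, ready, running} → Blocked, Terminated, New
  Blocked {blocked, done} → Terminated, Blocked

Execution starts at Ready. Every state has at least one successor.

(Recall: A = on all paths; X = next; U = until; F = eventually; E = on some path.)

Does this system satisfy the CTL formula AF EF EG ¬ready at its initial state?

States satisfying EF EG ¬ready: {Ready, Terminated, New, Blocked}.
States satisfying AF EF EG ¬ready: {Ready, Terminated, New, Blocked}.
Ready ∈ Sat(AF EF EG ¬ready).

Satisfied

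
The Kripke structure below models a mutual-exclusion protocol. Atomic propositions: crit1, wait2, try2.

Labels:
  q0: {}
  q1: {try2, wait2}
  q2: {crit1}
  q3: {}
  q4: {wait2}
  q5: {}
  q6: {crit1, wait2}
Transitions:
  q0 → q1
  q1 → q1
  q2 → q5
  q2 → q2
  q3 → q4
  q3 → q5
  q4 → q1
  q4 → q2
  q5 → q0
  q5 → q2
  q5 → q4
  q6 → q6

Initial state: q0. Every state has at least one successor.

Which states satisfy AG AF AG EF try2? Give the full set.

States satisfying AF AG EF try2: {q0, q1, q2, q3, q4, q5}.
States satisfying AG AF AG EF try2: {q0, q1, q2, q3, q4, q5}.

{q0, q1, q2, q3, q4, q5}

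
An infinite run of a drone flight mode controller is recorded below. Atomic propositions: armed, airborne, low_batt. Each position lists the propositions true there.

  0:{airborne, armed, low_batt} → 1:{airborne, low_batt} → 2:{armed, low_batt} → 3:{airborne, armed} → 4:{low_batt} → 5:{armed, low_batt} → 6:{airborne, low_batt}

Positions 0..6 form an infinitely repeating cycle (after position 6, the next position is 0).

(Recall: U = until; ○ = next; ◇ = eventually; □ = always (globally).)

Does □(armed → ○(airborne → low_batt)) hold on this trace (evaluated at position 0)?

Does not hold

armed → ○(airborne → low_batt) must hold at every position from 0 onward. It fails at position 2, so □(armed → ○(airborne → low_batt)) is false.
Positions where armed holds: 0, 2, 3, 5.
Check ○(airborne → low_batt) at each: 0→ok, 2→fails, 3→ok, 5→ok.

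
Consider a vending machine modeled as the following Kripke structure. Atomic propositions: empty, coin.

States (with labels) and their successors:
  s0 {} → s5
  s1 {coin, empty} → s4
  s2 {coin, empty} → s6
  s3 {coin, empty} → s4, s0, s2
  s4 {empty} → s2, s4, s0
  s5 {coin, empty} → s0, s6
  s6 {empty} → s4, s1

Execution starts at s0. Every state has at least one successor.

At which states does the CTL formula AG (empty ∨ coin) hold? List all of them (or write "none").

none

States satisfying empty ∨ coin: {s1, s2, s3, s4, s5, s6}.
States satisfying AG (empty ∨ coin): ∅.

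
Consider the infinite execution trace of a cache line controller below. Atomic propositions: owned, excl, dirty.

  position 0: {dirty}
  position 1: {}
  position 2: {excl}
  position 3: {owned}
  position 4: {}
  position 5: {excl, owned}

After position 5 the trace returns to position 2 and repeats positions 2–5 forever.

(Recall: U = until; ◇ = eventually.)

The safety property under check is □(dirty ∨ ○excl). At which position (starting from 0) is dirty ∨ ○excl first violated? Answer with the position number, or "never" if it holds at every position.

Check dirty ∨ ○excl at each position in order: 0 ✓, 1 ✓.
At position 2 the labels are {excl} and the next position 3 has {owned}, so dirty ∨ ○excl is false there. This is the first violation.

2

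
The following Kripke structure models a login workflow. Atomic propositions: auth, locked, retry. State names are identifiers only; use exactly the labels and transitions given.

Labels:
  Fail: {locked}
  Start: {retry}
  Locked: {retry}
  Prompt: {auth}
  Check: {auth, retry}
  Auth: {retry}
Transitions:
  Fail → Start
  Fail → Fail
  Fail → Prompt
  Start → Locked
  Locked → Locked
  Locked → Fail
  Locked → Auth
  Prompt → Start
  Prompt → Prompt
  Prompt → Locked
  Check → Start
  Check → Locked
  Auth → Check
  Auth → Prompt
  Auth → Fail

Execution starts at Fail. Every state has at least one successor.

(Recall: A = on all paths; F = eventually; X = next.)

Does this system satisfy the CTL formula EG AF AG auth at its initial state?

No

States satisfying AF AG auth: ∅.
States satisfying EG AF AG auth: ∅.
No suitable path/successor from Fail witnesses the formula.
Fail ∉ Sat(EG AF AG auth).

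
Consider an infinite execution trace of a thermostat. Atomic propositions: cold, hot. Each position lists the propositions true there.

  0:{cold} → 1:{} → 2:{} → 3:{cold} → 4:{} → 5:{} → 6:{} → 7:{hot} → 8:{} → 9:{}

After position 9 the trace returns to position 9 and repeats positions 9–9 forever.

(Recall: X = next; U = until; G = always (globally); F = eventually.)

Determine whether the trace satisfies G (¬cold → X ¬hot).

¬cold → X ¬hot must hold at every position from 0 onward. It fails at position 6, so G (¬cold → X ¬hot) is false.
Positions where ¬cold holds: 1, 2, 4, 5, 6, 7, 8, 9.
Check X ¬hot at each: 1→ok, 2→ok, 4→ok, 5→ok, 6→fails, 7→ok, 8→ok, 9→ok.

Violated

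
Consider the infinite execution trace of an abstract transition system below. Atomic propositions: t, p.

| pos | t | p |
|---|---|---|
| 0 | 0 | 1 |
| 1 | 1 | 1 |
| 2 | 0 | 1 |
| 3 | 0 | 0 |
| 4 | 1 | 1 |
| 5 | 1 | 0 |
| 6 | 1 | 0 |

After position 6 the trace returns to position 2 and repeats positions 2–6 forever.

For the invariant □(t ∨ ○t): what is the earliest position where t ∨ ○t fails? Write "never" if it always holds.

Check t ∨ ○t at each position in order: 0 ✓, 1 ✓.
At position 2 the labels are {p} and the next position 3 has {}, so t ∨ ○t is false there. This is the first violation.

2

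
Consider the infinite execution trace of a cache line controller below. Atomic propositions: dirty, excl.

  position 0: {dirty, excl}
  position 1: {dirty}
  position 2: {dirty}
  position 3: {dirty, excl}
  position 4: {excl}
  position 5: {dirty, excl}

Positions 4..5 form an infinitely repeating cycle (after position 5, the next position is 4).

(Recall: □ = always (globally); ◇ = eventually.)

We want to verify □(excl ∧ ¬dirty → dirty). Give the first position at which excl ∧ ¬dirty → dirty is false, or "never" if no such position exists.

4

Check excl ∧ ¬dirty → dirty at each position in order: 0 ✓, 1 ✓, 2 ✓, 3 ✓.
At position 4 the labels are {excl}, so excl ∧ ¬dirty → dirty is false there. This is the first violation.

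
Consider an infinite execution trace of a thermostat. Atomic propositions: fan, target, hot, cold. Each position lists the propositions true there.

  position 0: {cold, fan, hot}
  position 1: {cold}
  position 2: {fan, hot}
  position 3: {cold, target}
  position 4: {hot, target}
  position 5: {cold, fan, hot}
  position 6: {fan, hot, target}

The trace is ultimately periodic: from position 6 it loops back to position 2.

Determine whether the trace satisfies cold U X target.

Walking from position 0: X target first holds at position 2, and cold holds at every earlier position along the way, so cold U X target holds.

Satisfied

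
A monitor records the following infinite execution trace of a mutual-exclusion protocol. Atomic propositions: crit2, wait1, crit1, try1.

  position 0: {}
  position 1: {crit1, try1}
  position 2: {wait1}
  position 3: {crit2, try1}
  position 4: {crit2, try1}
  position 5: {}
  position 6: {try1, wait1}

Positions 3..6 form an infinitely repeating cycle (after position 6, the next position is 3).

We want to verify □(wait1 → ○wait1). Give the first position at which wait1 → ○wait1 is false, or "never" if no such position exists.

Check wait1 → ○wait1 at each position in order: 0 ✓, 1 ✓.
At position 2 the labels are {wait1} and the next position 3 has {crit2, try1}, so wait1 → ○wait1 is false there. This is the first violation.

2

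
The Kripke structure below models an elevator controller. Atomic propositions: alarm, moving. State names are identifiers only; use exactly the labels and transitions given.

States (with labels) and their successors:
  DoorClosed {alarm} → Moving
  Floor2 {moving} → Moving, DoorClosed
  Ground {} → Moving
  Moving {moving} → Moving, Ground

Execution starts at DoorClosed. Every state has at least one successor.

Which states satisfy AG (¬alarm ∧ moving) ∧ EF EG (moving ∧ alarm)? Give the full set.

States satisfying ¬alarm ∧ moving: {Floor2, Moving}.
States satisfying AG (¬alarm ∧ moving): ∅.
States satisfying EG (moving ∧ alarm): ∅.
States satisfying EF EG (moving ∧ alarm): ∅.
States satisfying AG (¬alarm ∧ moving) ∧ EF EG (moving ∧ alarm): ∅.

none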